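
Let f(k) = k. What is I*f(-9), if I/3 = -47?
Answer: 1269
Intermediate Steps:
I = -141 (I = 3*(-47) = -141)
I*f(-9) = -141*(-9) = 1269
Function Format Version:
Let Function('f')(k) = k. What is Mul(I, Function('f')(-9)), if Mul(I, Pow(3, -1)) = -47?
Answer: 1269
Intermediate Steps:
I = -141 (I = Mul(3, -47) = -141)
Mul(I, Function('f')(-9)) = Mul(-141, -9) = 1269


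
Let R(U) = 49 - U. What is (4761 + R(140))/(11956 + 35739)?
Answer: 934/9539 ≈ 0.097914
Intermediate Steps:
(4761 + R(140))/(11956 + 35739) = (4761 + (49 - 1*140))/(11956 + 35739) = (4761 + (49 - 140))/47695 = (4761 - 91)*(1/47695) = 4670*(1/47695) = 934/9539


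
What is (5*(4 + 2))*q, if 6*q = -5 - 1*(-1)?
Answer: -20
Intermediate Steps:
q = -⅔ (q = (-5 - 1*(-1))/6 = (-5 + 1)/6 = (⅙)*(-4) = -⅔ ≈ -0.66667)
(5*(4 + 2))*q = (5*(4 + 2))*(-⅔) = (5*6)*(-⅔) = 30*(-⅔) = -20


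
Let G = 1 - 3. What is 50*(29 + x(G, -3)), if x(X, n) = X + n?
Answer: 1200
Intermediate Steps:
G = -2
50*(29 + x(G, -3)) = 50*(29 + (-2 - 3)) = 50*(29 - 5) = 50*24 = 1200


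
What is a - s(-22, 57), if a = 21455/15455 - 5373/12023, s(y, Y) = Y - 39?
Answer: -57632084/3378463 ≈ -17.059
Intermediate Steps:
s(y, Y) = -39 + Y
a = 3180250/3378463 (a = 21455*(1/15455) - 5373*1/12023 = 4291/3091 - 5373/12023 = 3180250/3378463 ≈ 0.94133)
a - s(-22, 57) = 3180250/3378463 - (-39 + 57) = 3180250/3378463 - 1*18 = 3180250/3378463 - 18 = -57632084/3378463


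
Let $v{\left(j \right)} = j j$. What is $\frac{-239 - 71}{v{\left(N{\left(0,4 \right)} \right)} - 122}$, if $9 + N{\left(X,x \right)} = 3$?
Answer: $\frac{155}{43} \approx 3.6047$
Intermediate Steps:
$N{\left(X,x \right)} = -6$ ($N{\left(X,x \right)} = -9 + 3 = -6$)
$v{\left(j \right)} = j^{2}$
$\frac{-239 - 71}{v{\left(N{\left(0,4 \right)} \right)} - 122} = \frac{-239 - 71}{\left(-6\right)^{2} - 122} = - \frac{310}{36 - 122} = - \frac{310}{-86} = \left(-310\right) \left(- \frac{1}{86}\right) = \frac{155}{43}$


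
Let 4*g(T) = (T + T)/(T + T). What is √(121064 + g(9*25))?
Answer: √484257/2 ≈ 347.94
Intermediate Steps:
g(T) = ¼ (g(T) = ((T + T)/(T + T))/4 = ((2*T)/((2*T)))/4 = ((2*T)*(1/(2*T)))/4 = (¼)*1 = ¼)
√(121064 + g(9*25)) = √(121064 + ¼) = √(484257/4) = √484257/2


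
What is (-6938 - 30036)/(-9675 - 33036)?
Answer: 36974/42711 ≈ 0.86568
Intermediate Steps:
(-6938 - 30036)/(-9675 - 33036) = -36974/(-42711) = -36974*(-1/42711) = 36974/42711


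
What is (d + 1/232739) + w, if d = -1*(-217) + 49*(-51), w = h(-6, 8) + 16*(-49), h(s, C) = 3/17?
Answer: -12130123924/3956563 ≈ -3065.8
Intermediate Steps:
h(s, C) = 3/17 (h(s, C) = 3*(1/17) = 3/17)
w = -13325/17 (w = 3/17 + 16*(-49) = 3/17 - 784 = -13325/17 ≈ -783.82)
d = -2282 (d = 217 - 2499 = -2282)
(d + 1/232739) + w = (-2282 + 1/232739) - 13325/17 = -531110397/232739 - 13325/17 = -12130123924/3956563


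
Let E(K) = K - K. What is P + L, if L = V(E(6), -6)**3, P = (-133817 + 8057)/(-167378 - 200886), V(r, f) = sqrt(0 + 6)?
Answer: 15720/46033 + 6*sqrt(6) ≈ 15.038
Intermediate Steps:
E(K) = 0
V(r, f) = sqrt(6)
P = 15720/46033 (P = -125760/(-368264) = -125760*(-1/368264) = 15720/46033 ≈ 0.34149)
L = 6*sqrt(6) (L = (sqrt(6))**3 = 6*sqrt(6) ≈ 14.697)
P + L = 15720/46033 + 6*sqrt(6)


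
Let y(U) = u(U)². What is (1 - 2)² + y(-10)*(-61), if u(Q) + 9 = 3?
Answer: -2195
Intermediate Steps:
u(Q) = -6 (u(Q) = -9 + 3 = -6)
y(U) = 36 (y(U) = (-6)² = 36)
(1 - 2)² + y(-10)*(-61) = (1 - 2)² + 36*(-61) = (-1)² - 2196 = 1 - 2196 = -2195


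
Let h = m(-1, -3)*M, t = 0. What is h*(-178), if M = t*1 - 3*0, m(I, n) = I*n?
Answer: 0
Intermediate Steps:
M = 0 (M = 0*1 - 3*0 = 0 + 0 = 0)
h = 0 (h = -1*(-3)*0 = 3*0 = 0)
h*(-178) = 0*(-178) = 0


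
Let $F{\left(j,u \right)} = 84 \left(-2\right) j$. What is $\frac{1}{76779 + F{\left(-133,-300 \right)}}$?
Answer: $\frac{1}{99123} \approx 1.0088 \cdot 10^{-5}$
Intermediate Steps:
$F{\left(j,u \right)} = - 168 j$
$\frac{1}{76779 + F{\left(-133,-300 \right)}} = \frac{1}{76779 - -22344} = \frac{1}{76779 + 22344} = \frac{1}{99123}$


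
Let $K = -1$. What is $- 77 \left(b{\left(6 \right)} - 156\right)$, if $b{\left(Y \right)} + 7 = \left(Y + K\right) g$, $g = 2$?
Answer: $11781$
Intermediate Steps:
$b{\left(Y \right)} = -9 + 2 Y$ ($b{\left(Y \right)} = -7 + \left(Y - 1\right) 2 = -7 + \left(-1 + Y\right) 2 = -7 + \left(-2 + 2 Y\right) = -9 + 2 Y$)
$- 77 \left(b{\left(6 \right)} - 156\right) = - 77 \left(\left(-9 + 2 \cdot 6\right) - 156\right) = - 77 \left(\left(-9 + 12\right) - 156\right) = - 77 \left(3 - 156\right) = \left(-77\right) \left(-153\right) = 11781$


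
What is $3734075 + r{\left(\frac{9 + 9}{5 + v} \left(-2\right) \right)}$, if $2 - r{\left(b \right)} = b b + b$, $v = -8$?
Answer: $3733921$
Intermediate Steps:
$r{\left(b \right)} = 2 - b - b^{2}$ ($r{\left(b \right)} = 2 - \left(b b + b\right) = 2 - \left(b^{2} + b\right) = 2 - \left(b + b^{2}\right) = 2 - b - b^{2}$)
$3734075 + r{\left(\frac{9 + 9}{5 + v} \left(-2\right) \right)} = 3734075 - \left(-2 + \left(\frac{9 + 9}{5 - 8} \left(-2\right)\right)^{2} + \frac{9 + 9}{5 - 8} \left(-2\right)\right) = 3734075 - \left(-2 + \left(\frac{18}{-3} \left(-2\right)\right)^{2} + \frac{18}{-3} \left(-2\right)\right) = 3734075 - \left(-2 + \left(18 \left(- \frac{1}{3}\right) \left(-2\right)\right)^{2} + 18 \left(- \frac{1}{3}\right) \left(-2\right)\right) = 3734075 - \left(-2 + 12 + \left(\left(-6\right) \left(-2\right)\right)^{2}\right) = 3734075 - 154 = 3733921$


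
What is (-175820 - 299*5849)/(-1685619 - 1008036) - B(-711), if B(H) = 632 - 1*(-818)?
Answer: -1301291693/897885 ≈ -1449.3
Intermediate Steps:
B(H) = 1450 (B(H) = 632 + 818 = 1450)
(-175820 - 299*5849)/(-1685619 - 1008036) - B(-711) = (-175820 - 299*5849)/(-1685619 - 1008036) - 1*1450 = (-175820 - 1748851)/(-2693655) - 1450 = -1924671*(-1/2693655) - 1450 = 641557/897885 - 1450 = -1301291693/897885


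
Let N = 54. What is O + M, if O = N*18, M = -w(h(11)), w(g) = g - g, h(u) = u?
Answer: 972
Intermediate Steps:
w(g) = 0
M = 0 (M = -1*0 = 0)
O = 972 (O = 54*18 = 972)
O + M = 972 + 0 = 972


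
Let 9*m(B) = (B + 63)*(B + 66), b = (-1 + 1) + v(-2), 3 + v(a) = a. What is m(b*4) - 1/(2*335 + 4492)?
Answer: 10210427/46458 ≈ 219.78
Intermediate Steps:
v(a) = -3 + a
b = -5 (b = (-1 + 1) + (-3 - 2) = 0 - 5 = -5)
m(B) = (63 + B)*(66 + B)/9 (m(B) = ((B + 63)*(B + 66))/9 = ((63 + B)*(66 + B))/9 = (63 + B)*(66 + B)/9)
m(b*4) - 1/(2*335 + 4492) = (462 + (-5*4)**2/9 + 43*(-5*4)/3) - 1/(2*335 + 4492) = (462 + (1/9)*(-20)**2 + (43/3)*(-20)) - 1/(670 + 4492) = (462 + (1/9)*400 - 860/3) - 1/5162 = (462 + 400/9 - 860/3) - 1*1/5162 = 1978/9 - 1/5162 = 10210427/46458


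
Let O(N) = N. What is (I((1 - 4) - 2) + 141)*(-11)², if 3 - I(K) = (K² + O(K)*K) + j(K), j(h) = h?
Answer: 11979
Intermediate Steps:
I(K) = 3 - K - 2*K² (I(K) = 3 - ((K² + K*K) + K) = 3 - ((K² + K²) + K) = 3 - (2*K² + K) = 3 - (K + 2*K²) = 3 + (-K - 2*K²) = 3 - K - 2*K²)
(I((1 - 4) - 2) + 141)*(-11)² = ((3 - ((1 - 4) - 2) - 2*((1 - 4) - 2)²) + 141)*(-11)² = ((3 - (-3 - 2) - 2*(-3 - 2)²) + 141)*121 = ((3 - 1*(-5) - 2*(-5)²) + 141)*121 = ((3 + 5 - 2*25) + 141)*121 = ((3 + 5 - 50) + 141)*121 = (-42 + 141)*121 = 99*121 = 11979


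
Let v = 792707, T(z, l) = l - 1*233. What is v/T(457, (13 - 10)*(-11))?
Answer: -792707/266 ≈ -2980.1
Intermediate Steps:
T(z, l) = -233 + l (T(z, l) = l - 233 = -233 + l)
v/T(457, (13 - 10)*(-11)) = 792707/(-233 + (13 - 10)*(-11)) = 792707/(-233 + 3*(-11)) = 792707/(-233 - 33) = 792707/(-266) = 792707*(-1/266) = -792707/266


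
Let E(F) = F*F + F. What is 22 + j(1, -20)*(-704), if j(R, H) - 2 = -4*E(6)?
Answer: 116886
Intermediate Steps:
E(F) = F + F**2 (E(F) = F**2 + F = F + F**2)
j(R, H) = -166 (j(R, H) = 2 - 24*(1 + 6) = 2 - 24*7 = 2 - 4*42 = 2 - 168 = -166)
22 + j(1, -20)*(-704) = 22 - 166*(-704) = 22 + 116864 = 116886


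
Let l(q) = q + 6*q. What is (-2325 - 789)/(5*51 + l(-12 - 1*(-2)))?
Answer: -3114/185 ≈ -16.832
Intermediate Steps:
l(q) = 7*q
(-2325 - 789)/(5*51 + l(-12 - 1*(-2))) = (-2325 - 789)/(5*51 + 7*(-12 - 1*(-2))) = -3114/(255 + 7*(-12 + 2)) = -3114/(255 + 7*(-10)) = -3114/(255 - 70) = -3114/185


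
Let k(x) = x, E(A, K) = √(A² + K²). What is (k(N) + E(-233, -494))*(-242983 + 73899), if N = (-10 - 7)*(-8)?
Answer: -22995424 - 845420*√11933 ≈ -1.1535e+8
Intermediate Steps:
N = 136 (N = -17*(-8) = 136)
(k(N) + E(-233, -494))*(-242983 + 73899) = (136 + √((-233)² + (-494)²))*(-242983 + 73899) = (136 + √(54289 + 244036))*(-169084) = (136 + √298325)*(-169084) = (136 + 5*√11933)*(-169084) = -22995424 - 845420*√11933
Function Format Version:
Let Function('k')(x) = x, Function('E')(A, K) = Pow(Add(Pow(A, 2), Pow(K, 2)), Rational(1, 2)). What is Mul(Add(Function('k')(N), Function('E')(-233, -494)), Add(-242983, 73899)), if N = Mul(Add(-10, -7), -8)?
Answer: Add(-22995424, Mul(-845420, Pow(11933, Rational(1, 2)))) ≈ -1.1535e+8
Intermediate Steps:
N = 136 (N = Mul(-17, -8) = 136)
Mul(Add(Function('k')(N), Function('E')(-233, -494)), Add(-242983, 73899)) = Mul(Add(136, Pow(Add(Pow(-233, 2), Pow(-494, 2)), Rational(1, 2))), Add(-242983, 73899)) = Mul(Add(136, Pow(Add(54289, 244036), Rational(1, 2))), -169084) = Mul(Add(136, Pow(298325, Rational(1, 2))), -169084) = Mul(Add(136, Mul(5, Pow(11933, Rational(1, 2)))), -169084) = Add(-22995424, Mul(-845420, Pow(11933, Rational(1, 2))))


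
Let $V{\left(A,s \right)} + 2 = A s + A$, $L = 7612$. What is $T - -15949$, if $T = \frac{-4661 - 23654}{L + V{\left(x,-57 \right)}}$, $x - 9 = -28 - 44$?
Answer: $\frac{177611647}{11138} \approx 15946.0$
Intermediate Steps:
$x = -63$ ($x = 9 - 72 = -63$)
$V{\left(A,s \right)} = -2 + A + A s$ ($V{\left(A,s \right)} = -2 + \left(A s + A\right) = -2 + \left(A + A s\right) = -2 + A + A s$)
$T = - \frac{28315}{11138}$ ($T = \frac{-4661 - 23654}{7612 - -3526} = - \frac{28315}{7612 - -3526} = - \frac{28315}{7612 + 3526} = - \frac{28315}{11138} \approx -2.5422$)
$T - -15949 = - \frac{28315}{11138} - -15949 = - \frac{28315}{11138} + 15949 = \frac{177611647}{11138}$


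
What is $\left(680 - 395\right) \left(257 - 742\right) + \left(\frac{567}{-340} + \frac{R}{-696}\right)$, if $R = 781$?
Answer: $- \frac{8177556043}{59160} \approx -1.3823 \cdot 10^{5}$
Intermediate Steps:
$\left(680 - 395\right) \left(257 - 742\right) + \left(\frac{567}{-340} + \frac{R}{-696}\right) = \left(680 - 395\right) \left(257 - 742\right) + \left(\frac{567}{-340} + \frac{781}{-696}\right) = \left(680 - 395\right) \left(257 - 742\right) + \left(567 \left(- \frac{1}{340}\right) + 781 \left(- \frac{1}{696}\right)\right) = 285 \left(-485\right) - \frac{165043}{59160} = -138225 - \frac{165043}{59160} = - \frac{8177556043}{59160}$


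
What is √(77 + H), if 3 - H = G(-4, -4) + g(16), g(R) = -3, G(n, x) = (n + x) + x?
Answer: √95 ≈ 9.7468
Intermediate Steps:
G(n, x) = n + 2*x
H = 18 (H = 3 - ((-4 + 2*(-4)) - 3) = 3 - ((-4 - 8) - 3) = 3 - (-12 - 3) = 3 - 1*(-15) = 3 + 15 = 18)
√(77 + H) = √(77 + 18) = √95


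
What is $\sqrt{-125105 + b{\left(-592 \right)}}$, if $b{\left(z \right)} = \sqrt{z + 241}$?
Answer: $\sqrt{-125105 + 3 i \sqrt{39}} \approx 0.026 + 353.7 i$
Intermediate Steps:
$b{\left(z \right)} = \sqrt{241 + z}$
$\sqrt{-125105 + b{\left(-592 \right)}} = \sqrt{-125105 + \sqrt{241 - 592}} = \sqrt{-125105 + \sqrt{-351}} = \sqrt{-125105 + 3 i \sqrt{39}}$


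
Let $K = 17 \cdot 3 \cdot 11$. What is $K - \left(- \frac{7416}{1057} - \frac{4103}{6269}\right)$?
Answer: $\frac{3768200588}{6626333} \approx 568.67$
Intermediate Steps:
$K = 561$ ($K = 51 \cdot 11 = 561$)
$K - \left(- \frac{7416}{1057} - \frac{4103}{6269}\right) = 561 - \left(- \frac{7416}{1057} - \frac{4103}{6269}\right) = 561 - - \frac{50827775}{6626333} = 561 + \left(\frac{7416}{1057} + \frac{4103}{6269}\right) = 561 + \frac{50827775}{6626333} = \frac{3768200588}{6626333}$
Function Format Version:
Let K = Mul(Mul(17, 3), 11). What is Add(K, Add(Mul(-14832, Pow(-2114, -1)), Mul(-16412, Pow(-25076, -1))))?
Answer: Rational(3768200588, 6626333) ≈ 568.67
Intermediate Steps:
K = 561 (K = Mul(51, 11) = 561)
Add(K, Add(Mul(-14832, Pow(-2114, -1)), Mul(-16412, Pow(-25076, -1)))) = Add(561, Add(Mul(-14832, Pow(-2114, -1)), Mul(-16412, Pow(-25076, -1)))) = Add(561, Add(Mul(-14832, Rational(-1, 2114)), Mul(-16412, Rational(-1, 25076)))) = Add(561, Add(Rational(7416, 1057), Rational(4103, 6269))) = Add(561, Rational(50827775, 6626333)) = Rational(3768200588, 6626333)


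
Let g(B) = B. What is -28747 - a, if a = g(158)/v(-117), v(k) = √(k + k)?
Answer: -28747 + 79*I*√26/39 ≈ -28747.0 + 10.329*I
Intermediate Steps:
v(k) = √2*√k (v(k) = √(2*k) = √2*√k)
a = -79*I*√26/39 (a = 158/((√2*√(-117))) = 158/((√2*(3*I*√13))) = 158/((3*I*√26)) = 158*(-I*√26/78) = -79*I*√26/39 ≈ -10.329*I)
-28747 - a = -28747 - (-79)*I*√26/39 = -28747 + 79*I*√26/39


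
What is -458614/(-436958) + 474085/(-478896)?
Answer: 6236588357/104628719184 ≈ 0.059607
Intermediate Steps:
-458614/(-436958) + 474085/(-478896) = -458614*(-1/436958) + 474085*(-1/478896) = 229307/218479 - 474085/478896 = 6236588357/104628719184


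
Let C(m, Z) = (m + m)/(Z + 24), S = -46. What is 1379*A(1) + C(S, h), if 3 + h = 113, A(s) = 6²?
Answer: 3326102/67 ≈ 49643.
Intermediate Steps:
A(s) = 36
h = 110 (h = -3 + 113 = 110)
C(m, Z) = 2*m/(24 + Z) (C(m, Z) = (2*m)/(24 + Z) = 2*m/(24 + Z))
1379*A(1) + C(S, h) = 1379*36 + 2*(-46)/(24 + 110) = 49644 + 2*(-46)/134 = 49644 + 2*(-46)*(1/134) = 49644 - 46/67 = 3326102/67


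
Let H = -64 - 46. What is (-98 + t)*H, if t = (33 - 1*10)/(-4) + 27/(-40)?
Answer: 45947/4 ≈ 11487.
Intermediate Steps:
t = -257/40 (t = (33 - 10)*(-¼) + 27*(-1/40) = 23*(-¼) - 27/40 = -23/4 - 27/40 = -257/40 ≈ -6.4250)
H = -110
(-98 + t)*H = (-98 - 257/40)*(-110) = -4177/40*(-110) = 45947/4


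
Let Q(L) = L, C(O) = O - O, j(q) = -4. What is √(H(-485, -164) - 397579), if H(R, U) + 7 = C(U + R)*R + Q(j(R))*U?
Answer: I*√396930 ≈ 630.02*I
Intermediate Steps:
C(O) = 0
H(R, U) = -7 - 4*U (H(R, U) = -7 + (0*R - 4*U) = -7 + (0 - 4*U) = -7 - 4*U)
√(H(-485, -164) - 397579) = √((-7 - 4*(-164)) - 397579) = √((-7 + 656) - 397579) = √(649 - 397579) = √(-396930) = I*√396930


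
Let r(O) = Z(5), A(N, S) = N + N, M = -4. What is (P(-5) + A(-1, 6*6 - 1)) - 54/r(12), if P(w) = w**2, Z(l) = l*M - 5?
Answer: 629/25 ≈ 25.160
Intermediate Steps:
A(N, S) = 2*N
Z(l) = -5 - 4*l (Z(l) = l*(-4) - 5 = -4*l - 5 = -5 - 4*l)
r(O) = -25 (r(O) = -5 - 4*5 = -5 - 20 = -25)
(P(-5) + A(-1, 6*6 - 1)) - 54/r(12) = ((-5)**2 + 2*(-1)) - 54/(-25) = (25 - 2) - 54*(-1/25) = 23 + 54/25 = 629/25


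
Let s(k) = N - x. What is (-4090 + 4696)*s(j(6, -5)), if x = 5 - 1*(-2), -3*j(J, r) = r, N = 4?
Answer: -1818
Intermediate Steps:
j(J, r) = -r/3
x = 7 (x = 5 + 2 = 7)
s(k) = -3 (s(k) = 4 - 1*7 = 4 - 7 = -3)
(-4090 + 4696)*s(j(6, -5)) = (-4090 + 4696)*(-3) = 606*(-3) = -1818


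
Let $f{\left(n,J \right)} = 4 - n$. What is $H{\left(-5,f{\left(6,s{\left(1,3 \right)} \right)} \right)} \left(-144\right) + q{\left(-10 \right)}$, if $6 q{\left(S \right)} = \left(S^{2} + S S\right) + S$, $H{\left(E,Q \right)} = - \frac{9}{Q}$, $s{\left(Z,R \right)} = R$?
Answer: $- \frac{1849}{3} \approx -616.33$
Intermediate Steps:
$q{\left(S \right)} = \frac{S^{2}}{3} + \frac{S}{6}$ ($q{\left(S \right)} = \frac{\left(S^{2} + S S\right) + S}{6} = \frac{\left(S^{2} + S^{2}\right) + S}{6} = \frac{2 S^{2} + S}{6} = \frac{S + 2 S^{2}}{6} = \frac{S^{2}}{3} + \frac{S}{6}$)
$H{\left(-5,f{\left(6,s{\left(1,3 \right)} \right)} \right)} \left(-144\right) + q{\left(-10 \right)} = - \frac{9}{4 - 6} \left(-144\right) + \frac{1}{6} \left(-10\right) \left(1 + 2 \left(-10\right)\right) = - \frac{9}{4 - 6} \left(-144\right) + \frac{1}{6} \left(-10\right) \left(1 - 20\right) = - \frac{9}{-2} \left(-144\right) + \frac{1}{6} \left(-10\right) \left(-19\right) = \left(-9\right) \left(- \frac{1}{2}\right) \left(-144\right) + \frac{95}{3} = \frac{9}{2} \left(-144\right) + \frac{95}{3} = -648 + \frac{95}{3} = - \frac{1849}{3}$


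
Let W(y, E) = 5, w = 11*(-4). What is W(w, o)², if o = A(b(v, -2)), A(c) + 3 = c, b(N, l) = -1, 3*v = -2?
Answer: 25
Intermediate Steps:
v = -⅔ (v = (⅓)*(-2) = -⅔ ≈ -0.66667)
w = -44
A(c) = -3 + c
o = -4 (o = -3 - 1 = -4)
W(w, o)² = 5² = 25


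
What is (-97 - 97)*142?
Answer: -27548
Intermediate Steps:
(-97 - 97)*142 = -194*142 = -27548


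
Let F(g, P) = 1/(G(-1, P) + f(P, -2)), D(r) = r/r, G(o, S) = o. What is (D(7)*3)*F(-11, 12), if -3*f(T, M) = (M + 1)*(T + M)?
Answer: 9/7 ≈ 1.2857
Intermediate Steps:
D(r) = 1
f(T, M) = -(1 + M)*(M + T)/3 (f(T, M) = -(M + 1)*(T + M)/3 = -(1 + M)*(M + T)/3)
F(g, P) = 1/(-5/3 + P/3) (F(g, P) = 1/(-1 + (-⅓*(-2) - P/3 - ⅓*(-2)² - ⅓*(-2)*P)) = 1/(-1 + (⅔ - P/3 - ⅓*4 + 2*P/3)) = 1/(-1 + (⅔ - P/3 - 4/3 + 2*P/3)) = 1/(-1 + (-⅔ + P/3)) = 1/(-5/3 + P/3))
(D(7)*3)*F(-11, 12) = (1*3)*(3/(-5 + 12)) = 3*(3/7) = 9/7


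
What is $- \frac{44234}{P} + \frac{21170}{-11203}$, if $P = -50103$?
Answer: $- \frac{565127008}{561303909} \approx -1.0068$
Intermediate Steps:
$- \frac{44234}{P} + \frac{21170}{-11203} = - \frac{44234}{-50103} + \frac{21170}{-11203} = \left(-44234\right) \left(- \frac{1}{50103}\right) + 21170 \left(- \frac{1}{11203}\right) = \frac{44234}{50103} - \frac{21170}{11203} = - \frac{565127008}{561303909}$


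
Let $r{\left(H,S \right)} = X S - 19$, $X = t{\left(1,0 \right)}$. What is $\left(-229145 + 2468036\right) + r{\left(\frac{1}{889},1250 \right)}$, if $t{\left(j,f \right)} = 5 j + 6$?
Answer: $2252622$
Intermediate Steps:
$t{\left(j,f \right)} = 6 + 5 j$
$X = 11$ ($X = 6 + 5 \cdot 1 = 6 + 5 = 11$)
$r{\left(H,S \right)} = -19 + 11 S$ ($r{\left(H,S \right)} = 11 S - 19 = -19 + 11 S$)
$\left(-229145 + 2468036\right) + r{\left(\frac{1}{889},1250 \right)} = \left(-229145 + 2468036\right) + \left(-19 + 11 \cdot 1250\right) = 2238891 + \left(-19 + 13750\right) = 2238891 + 13731 = 2252622$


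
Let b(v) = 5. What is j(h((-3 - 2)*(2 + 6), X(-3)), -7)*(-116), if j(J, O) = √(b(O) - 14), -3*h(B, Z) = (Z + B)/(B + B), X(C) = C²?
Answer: -348*I ≈ -348.0*I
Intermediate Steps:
h(B, Z) = -(B + Z)/(6*B) (h(B, Z) = -(Z + B)/(3*(B + B)) = -(B + Z)/(3*(2*B)) = -(B + Z)*1/(2*B)/3 = -(B + Z)/(6*B))
j(J, O) = 3*I (j(J, O) = √(5 - 14) = √(-9) = 3*I)
j(h((-3 - 2)*(2 + 6), X(-3)), -7)*(-116) = (3*I)*(-116) = -348*I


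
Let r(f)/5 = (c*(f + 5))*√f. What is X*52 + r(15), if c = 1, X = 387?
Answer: 20124 + 100*√15 ≈ 20511.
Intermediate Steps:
r(f) = 5*√f*(5 + f) (r(f) = 5*((1*(f + 5))*√f) = 5*((1*(5 + f))*√f) = 5*((5 + f)*√f) = 5*(√f*(5 + f)) = 5*√f*(5 + f))
X*52 + r(15) = 387*52 + 5*√15*(5 + 15) = 20124 + 5*√15*20 = 20124 + 100*√15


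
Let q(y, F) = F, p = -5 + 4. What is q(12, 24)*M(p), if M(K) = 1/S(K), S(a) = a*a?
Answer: 24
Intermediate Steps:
p = -1
S(a) = a²
M(K) = K⁻² (M(K) = 1/(K²) = K⁻²)
q(12, 24)*M(p) = 24/(-1)² = 24*1 = 24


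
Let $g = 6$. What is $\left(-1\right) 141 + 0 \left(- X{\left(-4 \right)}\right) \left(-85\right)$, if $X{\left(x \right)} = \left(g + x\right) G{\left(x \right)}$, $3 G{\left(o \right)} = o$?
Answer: $-141$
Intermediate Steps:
$G{\left(o \right)} = \frac{o}{3}$
$X{\left(x \right)} = \frac{x \left(6 + x\right)}{3}$ ($X{\left(x \right)} = \left(6 + x\right) \frac{x}{3} = \frac{x \left(6 + x\right)}{3}$)
$\left(-1\right) 141 + 0 \left(- X{\left(-4 \right)}\right) \left(-85\right) = \left(-1\right) 141 + 0 \left(- \frac{\left(-4\right) \left(6 - 4\right)}{3}\right) \left(-85\right) = -141 + 0 \left(- \frac{\left(-4\right) 2}{3}\right) \left(-85\right) = -141 + 0 \left(\left(-1\right) \left(- \frac{8}{3}\right)\right) \left(-85\right) = -141 + 0 \cdot \frac{8}{3} \left(-85\right) = -141 + 0 \left(-85\right) = -141 + 0 = -141$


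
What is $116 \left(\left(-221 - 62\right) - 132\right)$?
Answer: $-48140$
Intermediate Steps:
$116 \left(\left(-221 - 62\right) - 132\right) = 116 \left(-283 - 132\right) = 116 \left(-415\right) = -48140$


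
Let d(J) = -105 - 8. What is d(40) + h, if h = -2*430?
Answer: -973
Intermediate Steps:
d(J) = -113
h = -860
d(40) + h = -113 - 860 = -973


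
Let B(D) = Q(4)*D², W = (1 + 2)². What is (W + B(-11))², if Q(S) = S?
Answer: 243049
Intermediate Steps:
W = 9 (W = 3² = 9)
B(D) = 4*D²
(W + B(-11))² = (9 + 4*(-11)²)² = (9 + 4*121)² = (9 + 484)² = 493² = 243049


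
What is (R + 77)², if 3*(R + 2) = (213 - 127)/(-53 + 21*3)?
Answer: 1364224/225 ≈ 6063.2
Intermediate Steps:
R = 13/15 (R = -2 + ((213 - 127)/(-53 + 21*3))/3 = -2 + (86/(-53 + 63))/3 = -2 + (86/10)/3 = -2 + (86*(⅒))/3 = -2 + (⅓)*(43/5) = -2 + 43/15 = 13/15 ≈ 0.86667)
(R + 77)² = (13/15 + 77)² = (1168/15)² = 1364224/225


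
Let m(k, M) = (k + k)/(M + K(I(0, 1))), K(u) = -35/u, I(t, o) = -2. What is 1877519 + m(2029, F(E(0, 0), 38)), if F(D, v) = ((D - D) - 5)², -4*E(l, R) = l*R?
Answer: 159597231/85 ≈ 1.8776e+6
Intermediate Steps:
E(l, R) = -R*l/4 (E(l, R) = -l*R/4 = -R*l/4)
F(D, v) = 25 (F(D, v) = (0 - 5)² = (-5)² = 25)
m(k, M) = 2*k/(35/2 + M) (m(k, M) = (k + k)/(M - 35/(-2)) = (2*k)/(M - 35*(-½)) = (2*k)/(M + 35/2) = (2*k)/(35/2 + M) = 2*k/(35/2 + M))
1877519 + m(2029, F(E(0, 0), 38)) = 1877519 + 4*2029/(35 + 2*25) = 1877519 + 4*2029/(35 + 50) = 1877519 + 4*2029/85 = 1877519 + 4*2029*(1/85) = 1877519 + 8116/85 = 159597231/85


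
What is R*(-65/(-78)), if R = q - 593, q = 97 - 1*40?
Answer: -1340/3 ≈ -446.67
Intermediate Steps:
q = 57 (q = 97 - 40 = 57)
R = -536 (R = 57 - 593 = -536)
R*(-65/(-78)) = -(-34840)/(-78) = -(-34840)*(-1)/78 = -536*⅚ = -1340/3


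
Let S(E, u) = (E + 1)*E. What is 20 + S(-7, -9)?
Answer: 62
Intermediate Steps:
S(E, u) = E*(1 + E) (S(E, u) = (1 + E)*E = E*(1 + E))
20 + S(-7, -9) = 20 - 7*(1 - 7) = 20 - 7*(-6) = 20 + 42 = 62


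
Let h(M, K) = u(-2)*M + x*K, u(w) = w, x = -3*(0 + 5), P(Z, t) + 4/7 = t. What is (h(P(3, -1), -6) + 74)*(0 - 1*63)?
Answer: -10530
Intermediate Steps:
P(Z, t) = -4/7 + t
x = -15 (x = -3*5 = -15)
h(M, K) = -15*K - 2*M (h(M, K) = -2*M - 15*K = -15*K - 2*M)
(h(P(3, -1), -6) + 74)*(0 - 1*63) = ((-15*(-6) - 2*(-4/7 - 1)) + 74)*(0 - 1*63) = ((90 - 2*(-11/7)) + 74)*(0 - 63) = ((90 + 22/7) + 74)*(-63) = (652/7 + 74)*(-63) = (1170/7)*(-63) = -10530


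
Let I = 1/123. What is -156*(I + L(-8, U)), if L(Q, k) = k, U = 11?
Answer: -70408/41 ≈ -1717.3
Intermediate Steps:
I = 1/123 ≈ 0.0081301
-156*(I + L(-8, U)) = -156*(1/123 + 11) = -156*1354/123 = -70408/41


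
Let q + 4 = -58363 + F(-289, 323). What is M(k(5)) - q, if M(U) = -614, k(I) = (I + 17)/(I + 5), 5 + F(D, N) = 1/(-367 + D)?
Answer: 37889249/656 ≈ 57758.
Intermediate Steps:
F(D, N) = -5 + 1/(-367 + D)
k(I) = (17 + I)/(5 + I)
q = -38292033/656 (q = -4 + (-58363 + (1836 - 5*(-289))/(-367 - 289)) = -4 + (-58363 + (1836 + 1445)/(-656)) = -4 + (-58363 - 1/656*3281) = -4 + (-58363 - 3281/656) = -4 - 38289409/656 = -38292033/656 ≈ -58372.)
M(k(5)) - q = -614 - 1*(-38292033/656) = -614 + 38292033/656 = 37889249/656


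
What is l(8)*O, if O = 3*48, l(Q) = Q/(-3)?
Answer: -384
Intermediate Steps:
l(Q) = -Q/3 (l(Q) = Q*(-⅓) = -Q/3)
O = 144
l(8)*O = -⅓*8*144 = -8/3*144 = -384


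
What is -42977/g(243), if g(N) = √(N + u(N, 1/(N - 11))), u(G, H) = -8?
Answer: -42977*√235/235 ≈ -2803.5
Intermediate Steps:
g(N) = √(-8 + N) (g(N) = √(N - 8) = √(-8 + N))
-42977/g(243) = -42977/√(-8 + 243) = -42977*√235/235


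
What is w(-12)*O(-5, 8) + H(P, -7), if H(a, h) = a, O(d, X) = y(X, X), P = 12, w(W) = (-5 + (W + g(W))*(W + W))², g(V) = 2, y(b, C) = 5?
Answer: 276137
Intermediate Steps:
w(W) = (-5 + 2*W*(2 + W))² (w(W) = (-5 + (W + 2)*(W + W))² = (-5 + (2 + W)*(2*W))² = (-5 + 2*W*(2 + W))²)
O(d, X) = 5
w(-12)*O(-5, 8) + H(P, -7) = (-5 + 2*(-12)² + 4*(-12))²*5 + 12 = (-5 + 2*144 - 48)²*5 + 12 = (-5 + 288 - 48)²*5 + 12 = 235²*5 + 12 = 55225*5 + 12 = 276125 + 12 = 276137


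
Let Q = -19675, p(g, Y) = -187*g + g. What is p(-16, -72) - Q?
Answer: 22651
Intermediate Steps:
p(g, Y) = -186*g
p(-16, -72) - Q = -186*(-16) - 1*(-19675) = 2976 + 19675 = 22651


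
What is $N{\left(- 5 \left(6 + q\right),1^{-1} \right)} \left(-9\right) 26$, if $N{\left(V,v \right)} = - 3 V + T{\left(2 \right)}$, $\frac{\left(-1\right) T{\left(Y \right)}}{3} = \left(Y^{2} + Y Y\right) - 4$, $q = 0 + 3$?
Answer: $-28782$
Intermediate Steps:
$q = 3$
$T{\left(Y \right)} = 12 - 6 Y^{2}$ ($T{\left(Y \right)} = - 3 \left(\left(Y^{2} + Y Y\right) - 4\right) = - 3 \left(\left(Y^{2} + Y^{2}\right) - 4\right) = - 3 \left(2 Y^{2} - 4\right) = - 3 \left(-4 + 2 Y^{2}\right) = 12 - 6 Y^{2}$)
$N{\left(V,v \right)} = -12 - 3 V$ ($N{\left(V,v \right)} = - 3 V + \left(12 - 6 \cdot 2^{2}\right) = - 3 V + \left(12 - 24\right) = - 3 V - 12 = -12 - 3 V$)
$N{\left(- 5 \left(6 + q\right),1^{-1} \right)} \left(-9\right) 26 = \left(-12 - 3 \left(- 5 \left(6 + 3\right)\right)\right) \left(-9\right) 26 = \left(-12 - 3 \left(\left(-5\right) 9\right)\right) \left(-9\right) 26 = \left(-12 - -135\right) \left(-9\right) 26 = \left(-12 + 135\right) \left(-9\right) 26 = 123 \left(-9\right) 26 = \left(-1107\right) 26 = -28782$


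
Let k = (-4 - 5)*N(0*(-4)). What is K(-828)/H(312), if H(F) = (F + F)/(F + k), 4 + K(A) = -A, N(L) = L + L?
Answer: 412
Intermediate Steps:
N(L) = 2*L
K(A) = -4 - A
k = 0 (k = (-4 - 5)*(2*(0*(-4))) = -18*0 = -9*0 = 0)
H(F) = 2 (H(F) = (F + F)/(F + 0) = (2*F)/F = 2)
K(-828)/H(312) = (-4 - 1*(-828))/2 = (-4 + 828)*(1/2) = 824*(1/2) = 412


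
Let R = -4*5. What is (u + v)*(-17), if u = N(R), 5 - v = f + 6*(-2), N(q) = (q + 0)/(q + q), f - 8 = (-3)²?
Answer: -17/2 ≈ -8.5000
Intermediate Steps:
f = 17 (f = 8 + (-3)² = 8 + 9 = 17)
R = -20
N(q) = ½ (N(q) = q/((2*q)) = q*(1/(2*q)) = ½)
v = 0 (v = 5 - (17 + 6*(-2)) = 5 - (17 - 12) = 5 - 1*5 = 5 - 5 = 0)
u = ½ ≈ 0.50000
(u + v)*(-17) = (½ + 0)*(-17) = (½)*(-17) = -17/2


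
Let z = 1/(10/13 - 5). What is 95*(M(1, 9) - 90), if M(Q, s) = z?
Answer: -94297/11 ≈ -8572.5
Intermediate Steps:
z = -13/55 (z = 1/(10*(1/13) - 5) = 1/(10/13 - 5) = 1/(-55/13) = -13/55 ≈ -0.23636)
M(Q, s) = -13/55
95*(M(1, 9) - 90) = 95*(-13/55 - 90) = 95*(-4963/55) = -94297/11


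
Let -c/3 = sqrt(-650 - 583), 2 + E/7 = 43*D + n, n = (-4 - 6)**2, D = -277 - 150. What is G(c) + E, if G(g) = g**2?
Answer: -138938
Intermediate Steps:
D = -427
n = 100 (n = (-10)**2 = 100)
E = -127841 (E = -14 + 7*(43*(-427) + 100) = -14 + 7*(-18361 + 100) = -14 + 7*(-18261) = -14 - 127827 = -127841)
c = -9*I*sqrt(137) (c = -3*sqrt(-650 - 583) = -9*I*sqrt(137) ≈ -105.34*I)
G(c) + E = (-9*I*sqrt(137))**2 - 127841 = -11097 - 127841 = -138938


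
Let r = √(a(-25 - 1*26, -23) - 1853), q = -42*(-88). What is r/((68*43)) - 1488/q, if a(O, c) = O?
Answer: -31/77 + I*√119/731 ≈ -0.4026 + 0.014923*I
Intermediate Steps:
q = 3696
r = 4*I*√119 (r = √((-25 - 1*26) - 1853) = √((-25 - 26) - 1853) = √(-51 - 1853) = √(-1904) = 4*I*√119 ≈ 43.635*I)
r/((68*43)) - 1488/q = (4*I*√119)/((68*43)) - 1488/3696 = (4*I*√119)/2924 - 1488*1/3696 = (4*I*√119)*(1/2924) - 31/77 = I*√119/731 - 31/77 = -31/77 + I*√119/731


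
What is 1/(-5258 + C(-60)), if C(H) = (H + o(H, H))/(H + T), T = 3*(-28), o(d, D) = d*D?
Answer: -12/63391 ≈ -0.00018930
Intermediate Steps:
o(d, D) = D*d
T = -84
C(H) = (H + H²)/(-84 + H) (C(H) = (H + H*H)/(H - 84) = (H + H²)/(-84 + H))
1/(-5258 + C(-60)) = 1/(-5258 - 60*(1 - 60)/(-84 - 60)) = 1/(-5258 - 60*(-59)/(-144)) = 1/(-5258 - 60*(-1/144)*(-59)) = 1/(-5258 - 295/12) = 1/(-63391/12) = -12/63391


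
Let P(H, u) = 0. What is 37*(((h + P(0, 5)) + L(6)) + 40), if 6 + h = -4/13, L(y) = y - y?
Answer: 16206/13 ≈ 1246.6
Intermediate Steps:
L(y) = 0
h = -82/13 (h = -6 - 4/13 = -82/13 ≈ -6.3077)
37*(((h + P(0, 5)) + L(6)) + 40) = 37*(((-82/13 + 0) + 0) + 40) = 37*((-82/13 + 0) + 40) = 37*(-82/13 + 40) = 37*(438/13) = 16206/13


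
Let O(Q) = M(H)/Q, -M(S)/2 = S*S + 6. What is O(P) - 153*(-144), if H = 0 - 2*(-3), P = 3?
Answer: 22004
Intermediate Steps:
H = 6 (H = 0 + 6 = 6)
M(S) = -12 - 2*S² (M(S) = -2*(S*S + 6) = -2*(S² + 6) = -2*(6 + S²) = -12 - 2*S²)
O(Q) = -84/Q (O(Q) = (-12 - 2*6²)/Q = (-12 - 2*36)/Q = (-12 - 72)/Q = -84/Q)
O(P) - 153*(-144) = -84/3 - 153*(-144) = -84*⅓ + 22032 = -28 + 22032 = 22004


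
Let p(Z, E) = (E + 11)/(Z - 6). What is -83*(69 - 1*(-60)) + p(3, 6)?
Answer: -32138/3 ≈ -10713.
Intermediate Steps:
p(Z, E) = (11 + E)/(-6 + Z)
-83*(69 - 1*(-60)) + p(3, 6) = -83*(69 - 1*(-60)) + (11 + 6)/(-6 + 3) = -83*(69 + 60) + 17/(-3) = -83*129 - 1/3*17 = -10707 - 17/3 = -32138/3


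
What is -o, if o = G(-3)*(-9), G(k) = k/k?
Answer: 9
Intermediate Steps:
G(k) = 1
o = -9 (o = 1*(-9) = -9)
-o = -1*(-9) = 9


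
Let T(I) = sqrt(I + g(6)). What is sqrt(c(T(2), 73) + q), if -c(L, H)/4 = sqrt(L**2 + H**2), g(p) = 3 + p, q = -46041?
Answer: sqrt(-46041 - 8*sqrt(1335)) ≈ 215.25*I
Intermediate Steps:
T(I) = sqrt(9 + I) (T(I) = sqrt(I + (3 + 6)) = sqrt(I + 9) = sqrt(9 + I))
c(L, H) = -4*sqrt(H**2 + L**2) (c(L, H) = -4*sqrt(L**2 + H**2) = -4*sqrt(H**2 + L**2))
sqrt(c(T(2), 73) + q) = sqrt(-4*sqrt(73**2 + (sqrt(9 + 2))**2) - 46041) = sqrt(-4*sqrt(5329 + (sqrt(11))**2) - 46041) = sqrt(-4*sqrt(5329 + 11) - 46041) = sqrt(-8*sqrt(1335) - 46041) = sqrt(-46041 - 8*sqrt(1335))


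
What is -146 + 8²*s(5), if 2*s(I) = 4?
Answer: -18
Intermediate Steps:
s(I) = 2 (s(I) = (½)*4 = 2)
-146 + 8²*s(5) = -146 + 8²*2 = -146 + 64*2 = -146 + 128 = -18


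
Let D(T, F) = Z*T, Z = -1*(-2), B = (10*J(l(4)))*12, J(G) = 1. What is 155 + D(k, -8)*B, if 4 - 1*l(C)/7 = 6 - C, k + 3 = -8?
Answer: -2485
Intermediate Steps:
k = -11 (k = -3 - 8 = -11)
l(C) = -14 + 7*C (l(C) = 28 - 7*(6 - C) = 28 + (-42 + 7*C) = -14 + 7*C)
B = 120 (B = (10*1)*12 = 10*12 = 120)
Z = 2
D(T, F) = 2*T
155 + D(k, -8)*B = 155 + (2*(-11))*120 = 155 - 22*120 = 155 - 2640 = -2485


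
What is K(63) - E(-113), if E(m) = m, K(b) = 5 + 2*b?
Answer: 244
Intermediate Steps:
K(63) - E(-113) = (5 + 2*63) - 1*(-113) = (5 + 126) + 113 = 131 + 113 = 244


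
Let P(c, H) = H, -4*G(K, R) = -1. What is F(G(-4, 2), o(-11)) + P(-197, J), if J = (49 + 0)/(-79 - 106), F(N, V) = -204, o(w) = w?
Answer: -37789/185 ≈ -204.26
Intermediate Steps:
G(K, R) = ¼ (G(K, R) = -¼*(-1) = ¼)
J = -49/185 (J = 49/(-185) = 49*(-1/185) = -49/185 ≈ -0.26486)
F(G(-4, 2), o(-11)) + P(-197, J) = -204 - 49/185 = -37789/185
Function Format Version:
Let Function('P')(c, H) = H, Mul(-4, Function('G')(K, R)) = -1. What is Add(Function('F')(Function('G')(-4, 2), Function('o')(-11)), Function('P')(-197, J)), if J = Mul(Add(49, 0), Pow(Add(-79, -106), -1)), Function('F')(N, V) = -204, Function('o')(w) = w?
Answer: Rational(-37789, 185) ≈ -204.26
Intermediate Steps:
Function('G')(K, R) = Rational(1, 4) (Function('G')(K, R) = Mul(Rational(-1, 4), -1) = Rational(1, 4))
J = Rational(-49, 185) (J = Mul(49, Pow(-185, -1)) = Mul(49, Rational(-1, 185)) = Rational(-49, 185) ≈ -0.26486)
Add(Function('F')(Function('G')(-4, 2), Function('o')(-11)), Function('P')(-197, J)) = Add(-204, Rational(-49, 185)) = Rational(-37789, 185)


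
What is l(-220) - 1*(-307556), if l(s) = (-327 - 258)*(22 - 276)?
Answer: 456146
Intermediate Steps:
l(s) = 148590 (l(s) = -585*(-254) = 148590)
l(-220) - 1*(-307556) = 148590 - 1*(-307556) = 148590 + 307556 = 456146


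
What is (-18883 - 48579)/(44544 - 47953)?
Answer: 67462/3409 ≈ 19.789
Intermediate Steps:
(-18883 - 48579)/(44544 - 47953) = -67462/(-3409) = -67462*(-1/3409) = 67462/3409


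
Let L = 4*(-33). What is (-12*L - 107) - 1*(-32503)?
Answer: 33980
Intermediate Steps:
L = -132
(-12*L - 107) - 1*(-32503) = (-12*(-132) - 107) - 1*(-32503) = (1584 - 107) + 32503 = 1477 + 32503 = 33980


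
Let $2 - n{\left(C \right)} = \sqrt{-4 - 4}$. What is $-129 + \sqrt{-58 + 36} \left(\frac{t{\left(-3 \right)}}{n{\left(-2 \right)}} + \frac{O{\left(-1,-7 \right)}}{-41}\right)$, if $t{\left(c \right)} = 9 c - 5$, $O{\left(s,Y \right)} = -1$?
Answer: $\frac{- 5289 i - 5289 \sqrt{2} + 655 \sqrt{22} + 2 i \sqrt{11}}{41 \left(i + \sqrt{2}\right)} \approx -93.623 - 24.901 i$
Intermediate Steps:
$n{\left(C \right)} = 2 - 2 i \sqrt{2}$ ($n{\left(C \right)} = 2 - \sqrt{-4 - 4} = 2 - \sqrt{-8} = 2 - 2 i \sqrt{2}$)
$t{\left(c \right)} = -5 + 9 c$
$-129 + \sqrt{-58 + 36} \left(\frac{t{\left(-3 \right)}}{n{\left(-2 \right)}} + \frac{O{\left(-1,-7 \right)}}{-41}\right) = -129 + \sqrt{-58 + 36} \left(\frac{-5 + 9 \left(-3\right)}{2 - 2 i \sqrt{2}} - \frac{1}{-41}\right) = -129 + \sqrt{-22} \left(\frac{-5 - 27}{2 - 2 i \sqrt{2}} - - \frac{1}{41}\right) = -129 + i \sqrt{22} \left(- \frac{32}{2 - 2 i \sqrt{2}} + \frac{1}{41}\right) = -129 + i \sqrt{22} \left(\frac{1}{41} - \frac{32}{2 - 2 i \sqrt{2}}\right)$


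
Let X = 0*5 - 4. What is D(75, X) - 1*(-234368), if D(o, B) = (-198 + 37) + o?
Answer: 234282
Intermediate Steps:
X = -4 (X = 0 - 4 = -4)
D(o, B) = -161 + o
D(75, X) - 1*(-234368) = (-161 + 75) - 1*(-234368) = -86 + 234368 = 234282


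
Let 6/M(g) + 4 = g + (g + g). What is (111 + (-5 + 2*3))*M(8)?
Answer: 168/5 ≈ 33.600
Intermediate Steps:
M(g) = 6/(-4 + 3*g) (M(g) = 6/(-4 + (g + (g + g))) = 6/(-4 + (g + 2*g)) = 6/(-4 + 3*g))
(111 + (-5 + 2*3))*M(8) = (111 + (-5 + 2*3))*(6/(-4 + 3*8)) = (111 + (-5 + 6))*(6/(-4 + 24)) = (111 + 1)*(6/20) = 112*(6*(1/20)) = 112*(3/10) = 168/5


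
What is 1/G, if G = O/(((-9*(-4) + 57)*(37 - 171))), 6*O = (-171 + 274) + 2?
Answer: -24924/35 ≈ -712.11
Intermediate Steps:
O = 35/2 (O = ((-171 + 274) + 2)/6 = (103 + 2)/6 = (⅙)*105 = 35/2 ≈ 17.500)
G = -35/24924 (G = 35/(2*(((-9*(-4) + 57)*(37 - 171)))) = 35/(2*(((36 + 57)*(-134)))) = 35/(2*((93*(-134)))) = (35/2)/(-12462) = (35/2)*(-1/12462) = -35/24924 ≈ -0.0014043)
1/G = 1/(-35/24924) = -24924/35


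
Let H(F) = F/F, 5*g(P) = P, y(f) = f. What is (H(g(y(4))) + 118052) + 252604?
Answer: 370657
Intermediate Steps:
g(P) = P/5
H(F) = 1
(H(g(y(4))) + 118052) + 252604 = (1 + 118052) + 252604 = 118053 + 252604 = 370657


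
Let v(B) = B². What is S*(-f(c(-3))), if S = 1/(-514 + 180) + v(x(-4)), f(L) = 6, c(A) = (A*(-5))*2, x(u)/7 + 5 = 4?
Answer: -49095/167 ≈ -293.98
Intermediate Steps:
x(u) = -7 (x(u) = -35 + 7*4 = -35 + 28 = -7)
c(A) = -10*A (c(A) = -5*A*2 = -10*A)
S = 16365/334 (S = 1/(-514 + 180) + (-7)² = 1/(-334) + 49 = -1/334 + 49 = 16365/334 ≈ 48.997)
S*(-f(c(-3))) = 16365*(-1*6)/334 = (16365/334)*(-6) = -49095/167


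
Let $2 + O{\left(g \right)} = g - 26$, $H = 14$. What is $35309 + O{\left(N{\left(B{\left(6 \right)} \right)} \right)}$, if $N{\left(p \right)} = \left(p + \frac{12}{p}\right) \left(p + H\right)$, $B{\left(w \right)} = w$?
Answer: $35441$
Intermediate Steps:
$N{\left(p \right)} = \left(14 + p\right) \left(p + \frac{12}{p}\right)$ ($N{\left(p \right)} = \left(p + \frac{12}{p}\right) \left(p + 14\right) = \left(p + \frac{12}{p}\right) \left(14 + p\right) = \left(14 + p\right) \left(p + \frac{12}{p}\right)$)
$O{\left(g \right)} = -28 + g$ ($O{\left(g \right)} = -2 + \left(g - 26\right) = -2 + \left(-26 + g\right) = -28 + g$)
$35309 + O{\left(N{\left(B{\left(6 \right)} \right)} \right)} = 35309 + \left(-28 + \left(12 + 6^{2} + 14 \cdot 6 + \frac{168}{6}\right)\right) = 35309 + \left(-28 + \left(12 + 36 + 84 + 168 \cdot \frac{1}{6}\right)\right) = 35309 + \left(-28 + \left(12 + 36 + 84 + 28\right)\right) = 35309 + \left(-28 + 160\right) = 35309 + 132 = 35441$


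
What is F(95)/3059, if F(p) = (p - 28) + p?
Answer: 162/3059 ≈ 0.052958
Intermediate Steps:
F(p) = -28 + 2*p (F(p) = (-28 + p) + p = -28 + 2*p)
F(95)/3059 = (-28 + 2*95)/3059 = (-28 + 190)*(1/3059) = 162*(1/3059) = 162/3059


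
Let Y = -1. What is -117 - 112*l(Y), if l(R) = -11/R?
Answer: -1349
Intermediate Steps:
-117 - 112*l(Y) = -117 - (-1232)/(-1) = -117 - (-1232)*(-1) = -117 - 112*11 = -117 - 1232 = -1349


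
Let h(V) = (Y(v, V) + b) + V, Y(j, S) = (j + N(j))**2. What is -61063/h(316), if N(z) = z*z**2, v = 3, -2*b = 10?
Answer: -61063/1211 ≈ -50.424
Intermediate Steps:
b = -5 (b = -1/2*10 = -5)
N(z) = z**3
Y(j, S) = (j + j**3)**2
h(V) = 895 + V (h(V) = (3**2*(1 + 3**2)**2 - 5) + V = (9*(1 + 9)**2 - 5) + V = (9*10**2 - 5) + V = (9*100 - 5) + V = (900 - 5) + V = 895 + V)
-61063/h(316) = -61063/(895 + 316) = -61063/1211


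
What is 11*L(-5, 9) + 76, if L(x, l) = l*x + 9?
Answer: -320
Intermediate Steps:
L(x, l) = 9 + l*x
11*L(-5, 9) + 76 = 11*(9 + 9*(-5)) + 76 = 11*(9 - 45) + 76 = 11*(-36) + 76 = -396 + 76 = -320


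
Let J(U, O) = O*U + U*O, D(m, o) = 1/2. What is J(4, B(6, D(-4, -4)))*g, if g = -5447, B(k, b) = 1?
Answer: -43576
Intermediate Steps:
D(m, o) = ½
J(U, O) = 2*O*U (J(U, O) = O*U + O*U = 2*O*U)
J(4, B(6, D(-4, -4)))*g = (2*1*4)*(-5447) = 8*(-5447) = -43576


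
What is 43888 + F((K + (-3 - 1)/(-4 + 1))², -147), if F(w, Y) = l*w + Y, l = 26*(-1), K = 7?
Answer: 377419/9 ≈ 41935.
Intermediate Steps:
l = -26
F(w, Y) = Y - 26*w (F(w, Y) = -26*w + Y = Y - 26*w)
43888 + F((K + (-3 - 1)/(-4 + 1))², -147) = 43888 + (-147 - 26*(7 + (-3 - 1)/(-4 + 1))²) = 43888 + (-147 - 26*(7 - 4/(-3))²) = 43888 + (-147 - 26*(7 - 4*(-⅓))²) = 43888 + (-147 - 26*(7 + 4/3)²) = 43888 + (-147 - 26*(25/3)²) = 43888 + (-147 - 26*625/9) = 43888 + (-147 - 16250/9) = 43888 - 17573/9 = 377419/9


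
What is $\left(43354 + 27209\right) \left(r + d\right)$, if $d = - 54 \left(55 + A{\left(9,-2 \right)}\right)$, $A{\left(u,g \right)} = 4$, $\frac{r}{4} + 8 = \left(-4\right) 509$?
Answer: $-801736806$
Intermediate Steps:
$r = -8176$ ($r = -32 + 4 \left(\left(-4\right) 509\right) = -32 + 4 \left(-2036\right) = -32 - 8144 = -8176$)
$d = -3186$ ($d = - 54 \left(55 + 4\right) = \left(-54\right) 59 = -3186$)
$\left(43354 + 27209\right) \left(r + d\right) = \left(43354 + 27209\right) \left(-8176 - 3186\right) = 70563 \left(-11362\right) = -801736806$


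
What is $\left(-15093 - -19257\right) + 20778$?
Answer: $24942$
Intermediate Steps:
$\left(-15093 - -19257\right) + 20778 = \left(-15093 + 19257\right) + 20778 = 4164 + 20778 = 24942$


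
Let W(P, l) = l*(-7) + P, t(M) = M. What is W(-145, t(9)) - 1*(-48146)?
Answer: 47938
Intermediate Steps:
W(P, l) = P - 7*l (W(P, l) = -7*l + P = P - 7*l)
W(-145, t(9)) - 1*(-48146) = (-145 - 7*9) - 1*(-48146) = (-145 - 63) + 48146 = -208 + 48146 = 47938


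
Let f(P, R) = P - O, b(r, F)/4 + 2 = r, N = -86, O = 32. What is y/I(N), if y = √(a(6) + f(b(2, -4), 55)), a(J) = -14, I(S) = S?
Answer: -I*√46/86 ≈ -0.078864*I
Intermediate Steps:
b(r, F) = -8 + 4*r
f(P, R) = -32 + P (f(P, R) = P - 1*32 = P - 32 = -32 + P)
y = I*√46 (y = √(-14 + (-32 + (-8 + 4*2))) = √(-14 + (-32 + (-8 + 8))) = √(-14 + (-32 + 0)) = √(-14 - 32) = √(-46) = I*√46 ≈ 6.7823*I)
y/I(N) = (I*√46)/(-86) = (I*√46)*(-1/86) = -I*√46/86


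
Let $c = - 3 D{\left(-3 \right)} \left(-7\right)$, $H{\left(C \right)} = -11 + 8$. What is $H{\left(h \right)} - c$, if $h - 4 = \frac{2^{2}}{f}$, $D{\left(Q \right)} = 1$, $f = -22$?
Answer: $-24$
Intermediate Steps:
$h = \frac{42}{11}$ ($h = 4 + \frac{2^{2}}{-22} = 4 + 4 \left(- \frac{1}{22}\right) = 4 - \frac{2}{11} = \frac{42}{11} \approx 3.8182$)
$H{\left(C \right)} = -3$
$c = 21$ ($c = \left(-3\right) 1 \left(-7\right) = \left(-3\right) \left(-7\right) = 21$)
$H{\left(h \right)} - c = -3 - 21 = -24$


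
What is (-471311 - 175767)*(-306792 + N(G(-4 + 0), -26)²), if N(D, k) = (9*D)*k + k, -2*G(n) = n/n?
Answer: 193159900858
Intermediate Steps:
G(n) = -½ (G(n) = -n/(2*n) = -½*1 = -½)
N(D, k) = k + 9*D*k (N(D, k) = 9*D*k + k = k + 9*D*k)
(-471311 - 175767)*(-306792 + N(G(-4 + 0), -26)²) = (-471311 - 175767)*(-306792 + (-26*(1 + 9*(-½)))²) = -647078*(-306792 + (-26*(1 - 9/2))²) = -647078*(-306792 + (-26*(-7/2))²) = -647078*(-306792 + 91²) = -647078*(-306792 + 8281) = -647078*(-298511) = 193159900858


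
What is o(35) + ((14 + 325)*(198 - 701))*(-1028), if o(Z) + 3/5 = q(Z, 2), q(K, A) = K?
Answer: 876457552/5 ≈ 1.7529e+8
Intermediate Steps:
o(Z) = -⅗ + Z
o(35) + ((14 + 325)*(198 - 701))*(-1028) = (-⅗ + 35) + ((14 + 325)*(198 - 701))*(-1028) = 172/5 + (339*(-503))*(-1028) = 172/5 - 170517*(-1028) = 172/5 + 175291476 = 876457552/5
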